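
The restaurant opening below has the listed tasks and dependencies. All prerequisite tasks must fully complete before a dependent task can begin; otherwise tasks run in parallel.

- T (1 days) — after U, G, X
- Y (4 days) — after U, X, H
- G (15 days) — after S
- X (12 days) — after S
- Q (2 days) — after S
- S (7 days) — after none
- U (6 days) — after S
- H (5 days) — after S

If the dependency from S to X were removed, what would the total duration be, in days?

Original critical path: S→X→Y = 7+12+4 = 23 ⇒ 23 days.
Without S→X, X's earliest start moves from 7 to 0.
After: S→G→T = 7+15+1 = 23 → 23 days.

23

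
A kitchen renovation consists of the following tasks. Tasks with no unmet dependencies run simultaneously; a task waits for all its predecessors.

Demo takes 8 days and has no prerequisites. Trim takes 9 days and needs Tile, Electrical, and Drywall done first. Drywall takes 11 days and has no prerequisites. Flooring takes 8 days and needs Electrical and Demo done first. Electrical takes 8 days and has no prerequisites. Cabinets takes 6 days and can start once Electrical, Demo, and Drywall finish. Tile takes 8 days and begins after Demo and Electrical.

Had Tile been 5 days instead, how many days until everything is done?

22

Baseline: Demo→Tile→Trim = 8+8+9 = 25 → 25 days.
Tile is on the critical path; changing it to 5 makes that path 22 days.
The critical path is still Demo→Tile→Trim; finish is now 22 days.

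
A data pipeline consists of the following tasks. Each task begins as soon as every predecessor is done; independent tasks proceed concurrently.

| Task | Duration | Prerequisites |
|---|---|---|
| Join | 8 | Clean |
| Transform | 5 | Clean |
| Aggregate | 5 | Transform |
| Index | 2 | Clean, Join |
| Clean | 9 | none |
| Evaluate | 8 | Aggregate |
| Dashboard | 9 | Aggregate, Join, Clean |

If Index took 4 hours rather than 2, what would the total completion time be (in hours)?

As given, the longest chain is Clean→Transform→Aggregate→Dashboard = 9+5+5+9 = 28, so the finish is 28 hours.
Index is off the critical path — its longest chain is 19 hours, giving 9 of slack.
The critical path is still Clean→Transform→Aggregate→Dashboard; finish is now 28 hours.

28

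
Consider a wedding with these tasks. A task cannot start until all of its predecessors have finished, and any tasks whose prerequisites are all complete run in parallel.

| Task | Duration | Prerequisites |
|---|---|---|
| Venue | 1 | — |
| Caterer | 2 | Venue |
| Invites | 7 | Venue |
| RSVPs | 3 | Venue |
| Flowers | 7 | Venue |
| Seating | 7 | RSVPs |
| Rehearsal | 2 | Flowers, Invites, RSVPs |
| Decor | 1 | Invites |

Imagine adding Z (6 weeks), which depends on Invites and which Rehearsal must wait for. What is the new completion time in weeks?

Originally the schedule takes 11 weeks.
With Z inserted, Rehearsal now waits for max(Flowers, Invites, RSVPs, Z).
New critical path: Venue→Invites→Z→Rehearsal = 1+7+6+2 = 16 ⇒ 16 weeks.

16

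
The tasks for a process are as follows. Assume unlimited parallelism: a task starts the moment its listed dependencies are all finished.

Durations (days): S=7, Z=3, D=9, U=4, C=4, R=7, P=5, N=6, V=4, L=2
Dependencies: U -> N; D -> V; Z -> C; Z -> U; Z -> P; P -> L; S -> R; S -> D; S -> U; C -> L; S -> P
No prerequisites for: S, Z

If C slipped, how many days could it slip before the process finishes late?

11

S→D→V = 7+9+4 = 20 sets the makespan at 20 days.
The longest chain containing C totals 9 days.
Slack of C = 14 − 3 = 11 days.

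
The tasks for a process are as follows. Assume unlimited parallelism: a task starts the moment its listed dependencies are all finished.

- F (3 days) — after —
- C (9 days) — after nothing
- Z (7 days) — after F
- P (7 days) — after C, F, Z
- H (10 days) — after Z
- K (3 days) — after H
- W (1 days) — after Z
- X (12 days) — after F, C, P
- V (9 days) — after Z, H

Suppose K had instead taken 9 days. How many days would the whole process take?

29

Critical path before the change: F→Z→P→X = 3+7+7+12 = 29 giving 29 days.
The longest path through K is only 23 days, so K has float 6.
The critical path is still F→Z→P→X; finish is now 29 days.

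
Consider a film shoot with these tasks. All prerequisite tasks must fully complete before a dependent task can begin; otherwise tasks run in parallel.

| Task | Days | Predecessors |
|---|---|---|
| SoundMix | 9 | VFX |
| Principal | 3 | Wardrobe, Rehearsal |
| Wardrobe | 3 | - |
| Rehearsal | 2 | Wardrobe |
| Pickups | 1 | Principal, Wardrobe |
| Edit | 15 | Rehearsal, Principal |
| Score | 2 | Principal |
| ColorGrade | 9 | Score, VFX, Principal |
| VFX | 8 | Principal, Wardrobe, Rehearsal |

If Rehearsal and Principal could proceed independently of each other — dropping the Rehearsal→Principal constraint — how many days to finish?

23

Before: longest chain Wardrobe→Rehearsal→Principal→VFX→SoundMix = 3+2+3+8+9 = 25, finish 25.
Without Rehearsal→Principal, Principal's earliest start moves from 5 to 3.
New critical path: Wardrobe→Principal→VFX→SoundMix = 3+3+8+9 = 23 ⇒ 23 days.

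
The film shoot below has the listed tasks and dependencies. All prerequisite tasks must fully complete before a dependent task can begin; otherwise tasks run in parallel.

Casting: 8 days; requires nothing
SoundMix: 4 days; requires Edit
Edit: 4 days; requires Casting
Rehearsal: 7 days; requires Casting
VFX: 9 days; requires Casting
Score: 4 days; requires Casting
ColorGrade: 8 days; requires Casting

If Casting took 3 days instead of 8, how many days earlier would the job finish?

5

As given, the longest chain is Casting→VFX = 8+9 = 17, so the finish is 17 days.
Casting is on the critical path; changing it to 3 makes that path 12 days.
No other chain overtakes it, so the finish is 12 days.
Change in finish: 12 − 17 = -5 days.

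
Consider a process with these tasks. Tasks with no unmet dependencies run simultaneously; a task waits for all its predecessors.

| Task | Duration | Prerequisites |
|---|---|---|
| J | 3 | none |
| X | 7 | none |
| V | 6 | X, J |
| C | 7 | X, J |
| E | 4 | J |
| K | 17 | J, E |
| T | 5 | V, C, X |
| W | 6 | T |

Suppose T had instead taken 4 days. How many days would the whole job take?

24

Actual critical path: X→C→T→W = 7+7+5+6 = 25 ⇒ 25 days.
Since T is critical, the -1 change carries straight to that chain (now 24 days).
The binding chain switches to J→E→K = 3+4+17 = 24; finish 24 days.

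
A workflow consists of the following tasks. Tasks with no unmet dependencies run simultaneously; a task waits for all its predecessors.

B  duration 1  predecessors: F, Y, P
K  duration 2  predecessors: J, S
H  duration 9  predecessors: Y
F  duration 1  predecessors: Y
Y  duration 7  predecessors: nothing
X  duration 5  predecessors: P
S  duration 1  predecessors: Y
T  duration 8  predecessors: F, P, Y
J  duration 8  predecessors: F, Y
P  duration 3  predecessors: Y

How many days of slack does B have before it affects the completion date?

7

Critical path: Y→P→T = 7+3+8 = 18, so the finish is 18 days.
B finishes as early as 11 and must finish by 18.
Slack of B = 17 − 10 = 7 days.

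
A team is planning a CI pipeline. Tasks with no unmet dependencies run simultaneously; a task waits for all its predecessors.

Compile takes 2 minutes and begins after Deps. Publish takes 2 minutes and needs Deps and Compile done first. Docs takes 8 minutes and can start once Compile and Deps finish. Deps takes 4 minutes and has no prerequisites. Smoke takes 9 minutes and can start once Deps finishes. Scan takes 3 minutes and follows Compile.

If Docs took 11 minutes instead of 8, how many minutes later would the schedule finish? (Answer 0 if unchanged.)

Actual critical path: Deps→Compile→Docs = 4+2+8 = 14 ⇒ 14 minutes.
Docs lies on that path, so at 11 minutes the path becomes 17 minutes.
That remains the longest chain; total 17 minutes.
Change in finish: 17 − 14 = +3 minutes.

3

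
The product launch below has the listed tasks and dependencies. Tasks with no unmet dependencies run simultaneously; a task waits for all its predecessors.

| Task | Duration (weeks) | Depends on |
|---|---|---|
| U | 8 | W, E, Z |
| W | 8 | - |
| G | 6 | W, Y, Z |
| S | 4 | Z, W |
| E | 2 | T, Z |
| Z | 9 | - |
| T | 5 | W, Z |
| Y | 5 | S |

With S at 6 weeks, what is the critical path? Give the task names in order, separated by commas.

Critical path before the change: Z→S→Y→G = 9+4+5+6 = 24 giving 24 weeks.
S is on the critical path; changing it to 6 makes that path 26 weeks.
The critical path is still Z→S→Y→G; finish is now 26 weeks.

Z, S, Y, G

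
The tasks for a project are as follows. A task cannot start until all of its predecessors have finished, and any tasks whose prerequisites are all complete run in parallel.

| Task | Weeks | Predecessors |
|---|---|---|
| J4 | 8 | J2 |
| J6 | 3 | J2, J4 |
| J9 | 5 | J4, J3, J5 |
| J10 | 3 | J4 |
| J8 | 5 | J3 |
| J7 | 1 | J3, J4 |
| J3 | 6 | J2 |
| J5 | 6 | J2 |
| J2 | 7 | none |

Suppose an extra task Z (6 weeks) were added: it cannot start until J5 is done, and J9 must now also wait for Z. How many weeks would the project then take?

24

Originally the project takes 20 weeks.
With Z inserted, J9 now waits for max(J4, J3, J5, Z).
New critical path: J2→J5→Z→J9 = 7+6+6+5 = 24 ⇒ 24 weeks.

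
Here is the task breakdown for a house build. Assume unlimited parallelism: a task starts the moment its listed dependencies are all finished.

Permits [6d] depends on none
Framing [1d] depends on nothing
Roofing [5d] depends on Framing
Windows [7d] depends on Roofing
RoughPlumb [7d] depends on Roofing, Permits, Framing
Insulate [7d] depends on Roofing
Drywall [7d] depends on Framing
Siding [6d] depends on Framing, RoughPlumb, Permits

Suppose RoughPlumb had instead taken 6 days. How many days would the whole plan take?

Baseline: Permits→RoughPlumb→Siding = 6+7+6 = 19 → 19 days.
Since RoughPlumb is critical, the -1 change carries straight to that chain (now 18 days).
No other chain overtakes it, so the finish is 18 days.

18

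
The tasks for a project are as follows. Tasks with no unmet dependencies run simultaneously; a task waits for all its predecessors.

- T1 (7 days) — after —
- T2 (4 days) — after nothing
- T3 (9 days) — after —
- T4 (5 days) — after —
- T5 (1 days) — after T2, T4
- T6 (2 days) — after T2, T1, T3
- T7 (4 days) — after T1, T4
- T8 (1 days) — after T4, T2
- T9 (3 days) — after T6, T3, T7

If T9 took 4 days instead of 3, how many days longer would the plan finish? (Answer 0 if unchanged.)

Actual critical path: T1→T7→T9 = 7+4+3 = 14 ⇒ 14 days.
T9 is on the critical path; changing it to 4 makes that path 15 days.
No other chain overtakes it, so the finish is 15 days.
Change in finish: 15 − 14 = +1 days.

1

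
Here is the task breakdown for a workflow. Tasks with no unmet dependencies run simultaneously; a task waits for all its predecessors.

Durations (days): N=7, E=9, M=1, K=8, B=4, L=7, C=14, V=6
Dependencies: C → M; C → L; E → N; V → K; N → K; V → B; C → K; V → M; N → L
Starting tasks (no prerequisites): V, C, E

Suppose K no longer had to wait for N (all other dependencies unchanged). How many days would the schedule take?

23

Before: longest chain E→N→K = 9+7+8 = 24, finish 24.
Without N→K, K's earliest start moves from 16 to 14.
New critical path: E→N→L = 9+7+7 = 23 ⇒ 23 days.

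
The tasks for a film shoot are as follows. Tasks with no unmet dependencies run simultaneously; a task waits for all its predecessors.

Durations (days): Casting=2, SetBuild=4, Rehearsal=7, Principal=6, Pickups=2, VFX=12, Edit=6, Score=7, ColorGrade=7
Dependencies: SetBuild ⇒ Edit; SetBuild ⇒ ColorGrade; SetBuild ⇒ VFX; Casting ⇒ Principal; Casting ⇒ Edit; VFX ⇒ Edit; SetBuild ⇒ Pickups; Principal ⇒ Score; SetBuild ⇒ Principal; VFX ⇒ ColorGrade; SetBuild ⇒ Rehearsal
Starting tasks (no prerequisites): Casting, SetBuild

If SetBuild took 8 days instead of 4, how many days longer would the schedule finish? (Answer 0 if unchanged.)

Actual critical path: SetBuild→VFX→ColorGrade = 4+12+7 = 23 ⇒ 23 days.
Since SetBuild is critical, the +4 change carries straight to that chain (now 27 days).
The critical path is still SetBuild→VFX→ColorGrade; finish is now 27 days.
Change in finish: 27 − 23 = +4 days.

4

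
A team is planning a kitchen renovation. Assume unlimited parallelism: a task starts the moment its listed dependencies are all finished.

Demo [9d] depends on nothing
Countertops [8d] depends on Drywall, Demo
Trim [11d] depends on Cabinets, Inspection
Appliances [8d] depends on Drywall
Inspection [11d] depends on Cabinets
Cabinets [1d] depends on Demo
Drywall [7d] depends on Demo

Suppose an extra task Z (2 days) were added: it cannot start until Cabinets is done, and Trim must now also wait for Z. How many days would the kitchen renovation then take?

Originally the kitchen renovation takes 32 days.
With Z inserted, Trim now waits for max(Cabinets, Inspection, Z).
New critical path: Demo→Cabinets→Inspection→Trim = 9+1+11+11 = 32 ⇒ 32 days.

32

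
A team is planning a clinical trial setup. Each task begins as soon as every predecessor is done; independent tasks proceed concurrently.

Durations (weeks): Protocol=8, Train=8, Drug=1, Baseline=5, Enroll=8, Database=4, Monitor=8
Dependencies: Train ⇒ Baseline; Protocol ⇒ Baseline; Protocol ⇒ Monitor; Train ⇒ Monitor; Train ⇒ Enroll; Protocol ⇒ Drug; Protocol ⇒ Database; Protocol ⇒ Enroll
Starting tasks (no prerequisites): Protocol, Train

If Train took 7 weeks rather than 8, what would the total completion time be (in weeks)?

16

Actual critical path: Train→Enroll = 8+8 = 16 ⇒ 16 weeks.
Train is on the critical path; changing it to 7 makes that path 15 weeks.
Now Protocol→Enroll = 8+8 = 16 is longest, so the finish becomes 16 weeks.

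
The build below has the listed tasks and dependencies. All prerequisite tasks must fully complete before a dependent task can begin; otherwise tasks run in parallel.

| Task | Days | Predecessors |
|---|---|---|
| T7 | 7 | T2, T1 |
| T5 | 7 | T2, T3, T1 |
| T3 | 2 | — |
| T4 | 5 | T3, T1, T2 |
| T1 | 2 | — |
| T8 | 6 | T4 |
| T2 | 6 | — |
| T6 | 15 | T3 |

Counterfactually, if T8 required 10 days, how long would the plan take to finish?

Actual critical path: T2→T4→T8 = 6+5+6 = 17 ⇒ 17 days.
T8 is on the critical path; changing it to 10 makes that path 21 days.
The critical path is still T2→T4→T8; finish is now 21 days.

21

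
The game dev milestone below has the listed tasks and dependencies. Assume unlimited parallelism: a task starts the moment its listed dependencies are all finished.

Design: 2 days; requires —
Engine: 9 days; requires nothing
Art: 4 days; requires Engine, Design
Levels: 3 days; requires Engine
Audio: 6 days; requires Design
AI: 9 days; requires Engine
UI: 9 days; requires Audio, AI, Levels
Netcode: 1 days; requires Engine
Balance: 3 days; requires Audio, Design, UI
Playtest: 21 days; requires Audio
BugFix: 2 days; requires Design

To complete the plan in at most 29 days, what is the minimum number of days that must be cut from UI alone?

Current finish: 30 days; target: 29.
UI is on every critical path, so each day cut from UI cuts the finish by one (this holds down to a finish of 29).
Need 30 − 29 = 1 day off UI → UI becomes 8 days, finish becomes 29.

1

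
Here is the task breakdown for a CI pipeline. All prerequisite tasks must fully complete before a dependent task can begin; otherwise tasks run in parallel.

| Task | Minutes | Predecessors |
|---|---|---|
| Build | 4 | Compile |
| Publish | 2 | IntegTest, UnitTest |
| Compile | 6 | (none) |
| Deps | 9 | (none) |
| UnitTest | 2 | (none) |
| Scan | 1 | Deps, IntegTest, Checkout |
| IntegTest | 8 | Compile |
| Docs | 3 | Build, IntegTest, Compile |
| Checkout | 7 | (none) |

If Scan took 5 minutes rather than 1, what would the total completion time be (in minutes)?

Baseline: Compile→IntegTest→Docs = 6+8+3 = 17 → 17 minutes.
Scan is off the critical path — its longest chain is 15 minutes, giving 2 of slack.
The binding chain switches to Compile→IntegTest→Scan = 6+8+5 = 19; finish 19 minutes.

19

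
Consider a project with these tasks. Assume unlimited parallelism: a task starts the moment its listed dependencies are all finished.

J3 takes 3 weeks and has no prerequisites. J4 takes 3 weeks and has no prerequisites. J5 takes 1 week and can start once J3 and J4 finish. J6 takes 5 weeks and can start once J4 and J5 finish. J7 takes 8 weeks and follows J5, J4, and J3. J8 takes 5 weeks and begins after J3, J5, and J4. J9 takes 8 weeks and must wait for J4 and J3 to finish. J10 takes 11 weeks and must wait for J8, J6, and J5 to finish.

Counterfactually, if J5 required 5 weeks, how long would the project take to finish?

Critical path before the change: J3→J5→J6→J10 = 3+1+5+11 = 20 giving 20 weeks.
J5 lies on that path, so at 5 weeks the path becomes 24 weeks.
That remains the longest chain; total 24 weeks.

24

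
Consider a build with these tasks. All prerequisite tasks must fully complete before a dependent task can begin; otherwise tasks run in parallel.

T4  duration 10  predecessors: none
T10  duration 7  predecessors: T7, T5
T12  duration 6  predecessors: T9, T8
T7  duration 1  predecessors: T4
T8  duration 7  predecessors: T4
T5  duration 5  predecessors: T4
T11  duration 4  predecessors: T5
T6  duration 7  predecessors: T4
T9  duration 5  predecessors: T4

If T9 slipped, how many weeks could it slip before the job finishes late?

T4→T8→T12 = 10+7+6 = 23 sets the makespan at 23 weeks.
Longest path through T9: 21 weeks (earliest finish 15, latest finish 17).
So T9 can slip 17 − 15 = 2 weeks.

2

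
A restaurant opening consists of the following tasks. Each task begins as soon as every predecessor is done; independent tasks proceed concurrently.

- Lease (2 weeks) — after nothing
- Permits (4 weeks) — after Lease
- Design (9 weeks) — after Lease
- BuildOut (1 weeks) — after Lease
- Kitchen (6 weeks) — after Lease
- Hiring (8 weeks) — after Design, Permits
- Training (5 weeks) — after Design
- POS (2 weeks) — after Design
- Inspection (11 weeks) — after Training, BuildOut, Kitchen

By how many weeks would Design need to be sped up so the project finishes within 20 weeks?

Current finish: 27 weeks; target: 20.
Design is on every critical path, so each week cut from Design cuts the finish by one (this holds down to a finish of 19).
Need 27 − 20 = 7 weeks off Design → Design becomes 2 weeks, finish becomes 20.

7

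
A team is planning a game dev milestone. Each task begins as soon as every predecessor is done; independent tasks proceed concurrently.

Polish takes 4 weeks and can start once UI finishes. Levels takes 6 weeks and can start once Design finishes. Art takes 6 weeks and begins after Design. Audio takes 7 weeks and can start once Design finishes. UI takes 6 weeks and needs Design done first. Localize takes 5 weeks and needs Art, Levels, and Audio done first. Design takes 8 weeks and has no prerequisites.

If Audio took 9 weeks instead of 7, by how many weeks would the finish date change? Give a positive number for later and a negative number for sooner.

2

As given, the longest chain is Design→Audio→Localize = 8+7+5 = 20, so the finish is 20 weeks.
Since Audio is critical, the +2 change carries straight to that chain (now 22 weeks).
That remains the longest chain; total 22 weeks.
Change in finish: 22 − 20 = +2 weeks.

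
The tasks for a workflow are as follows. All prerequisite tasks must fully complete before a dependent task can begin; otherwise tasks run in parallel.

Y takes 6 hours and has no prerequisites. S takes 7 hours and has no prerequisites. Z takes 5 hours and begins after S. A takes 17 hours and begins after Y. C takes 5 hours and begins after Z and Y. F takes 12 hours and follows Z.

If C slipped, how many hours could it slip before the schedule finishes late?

7

S→Z→F = 7+5+12 = 24 sets the makespan at 24 hours.
C finishes as early as 17 and must finish by 24.
Float = 24 − 17 = 7.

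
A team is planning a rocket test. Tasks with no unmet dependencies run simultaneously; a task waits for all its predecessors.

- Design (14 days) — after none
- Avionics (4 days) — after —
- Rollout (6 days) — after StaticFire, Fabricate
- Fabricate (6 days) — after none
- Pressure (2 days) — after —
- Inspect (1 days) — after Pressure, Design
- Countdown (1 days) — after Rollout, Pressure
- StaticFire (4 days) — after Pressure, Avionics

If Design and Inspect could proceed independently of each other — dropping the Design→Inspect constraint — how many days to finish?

15

With the dependency in place, Design→Inspect = 14+1 = 15 sets the finish at 15 days.
Without Design→Inspect, Inspect's earliest start moves from 14 to 2.
After: Avionics→StaticFire→Rollout→Countdown = 4+4+6+1 = 15 → 15 days.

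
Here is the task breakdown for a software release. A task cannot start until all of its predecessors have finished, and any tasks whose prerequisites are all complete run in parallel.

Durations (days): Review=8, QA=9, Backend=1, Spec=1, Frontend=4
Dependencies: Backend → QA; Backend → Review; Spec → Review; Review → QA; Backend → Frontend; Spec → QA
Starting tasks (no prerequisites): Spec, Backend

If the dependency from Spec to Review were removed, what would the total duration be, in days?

18

Original critical path: Spec→Review→QA = 1+8+9 = 18 ⇒ 18 days.
Dropping Spec→Review doesn't change Review's earliest start (1); another predecessor still binds.
The longest chain is now Backend→Review→QA = 1+8+9 = 18, so the job takes 18 days.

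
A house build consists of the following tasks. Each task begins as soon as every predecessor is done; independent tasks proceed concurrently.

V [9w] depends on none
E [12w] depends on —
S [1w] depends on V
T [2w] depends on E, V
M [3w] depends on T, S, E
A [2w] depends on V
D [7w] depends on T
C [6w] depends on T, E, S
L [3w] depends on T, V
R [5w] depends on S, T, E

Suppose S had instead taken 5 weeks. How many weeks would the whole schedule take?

As given, the longest chain is E→T→D = 12+2+7 = 21, so the finish is 21 weeks.
The longest path through S is only 16 weeks, so S has float 5.
The critical path is still E→T→D; finish is now 21 weeks.

21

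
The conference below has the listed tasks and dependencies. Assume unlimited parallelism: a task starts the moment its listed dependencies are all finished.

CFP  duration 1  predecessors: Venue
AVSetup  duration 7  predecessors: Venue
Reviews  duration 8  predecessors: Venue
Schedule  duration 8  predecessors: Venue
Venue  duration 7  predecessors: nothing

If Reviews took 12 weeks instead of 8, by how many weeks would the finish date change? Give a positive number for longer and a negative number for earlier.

4

Critical path before the change: Venue→Reviews = 7+8 = 15 giving 15 weeks.
Since Reviews is critical, the +4 change carries straight to that chain (now 19 weeks).
That remains the longest chain; total 19 weeks.
Change in finish: 19 − 15 = +4 weeks.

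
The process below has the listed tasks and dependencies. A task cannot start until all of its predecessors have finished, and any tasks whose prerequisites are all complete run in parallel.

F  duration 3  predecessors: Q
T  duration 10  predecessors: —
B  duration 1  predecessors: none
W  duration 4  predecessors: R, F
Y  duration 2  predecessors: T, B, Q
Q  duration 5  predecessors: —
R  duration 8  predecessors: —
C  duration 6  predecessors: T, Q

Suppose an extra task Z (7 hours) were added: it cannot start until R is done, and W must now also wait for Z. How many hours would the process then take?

19

Originally the process takes 16 hours.
With Z inserted, W now waits for max(R, F, Z).
New critical path: R→Z→W = 8+7+4 = 19 ⇒ 19 hours.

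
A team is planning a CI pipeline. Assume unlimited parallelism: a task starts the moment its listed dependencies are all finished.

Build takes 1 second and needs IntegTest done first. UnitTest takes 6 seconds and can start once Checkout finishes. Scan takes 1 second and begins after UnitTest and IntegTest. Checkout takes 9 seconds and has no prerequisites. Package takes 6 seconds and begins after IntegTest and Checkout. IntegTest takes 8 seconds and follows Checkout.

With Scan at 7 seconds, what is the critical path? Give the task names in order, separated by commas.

Checkout, IntegTest, Scan

As given, the longest chain is Checkout→IntegTest→Package = 9+8+6 = 23, so the finish is 23 seconds.
Scan has 5 seconds of float (longest path through it is 18).
Now Checkout→IntegTest→Scan = 9+8+7 = 24 is longest, so the finish becomes 24 seconds.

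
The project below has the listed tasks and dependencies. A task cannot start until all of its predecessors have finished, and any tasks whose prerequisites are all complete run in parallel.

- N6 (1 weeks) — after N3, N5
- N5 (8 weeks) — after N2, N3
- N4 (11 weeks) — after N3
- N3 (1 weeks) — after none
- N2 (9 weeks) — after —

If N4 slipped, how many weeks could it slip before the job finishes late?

Critical path: N2→N5→N6 = 9+8+1 = 18, so the finish is 18 weeks.
The longest chain containing N4 totals 12 weeks.
Slack of N4 = 7 − 1 = 6 weeks.

6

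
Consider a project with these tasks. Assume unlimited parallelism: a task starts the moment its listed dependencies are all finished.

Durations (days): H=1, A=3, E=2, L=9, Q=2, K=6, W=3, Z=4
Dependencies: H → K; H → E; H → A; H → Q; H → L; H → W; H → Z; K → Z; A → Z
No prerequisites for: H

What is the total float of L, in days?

H→K→Z = 1+6+4 = 11 sets the makespan at 11 days.
L finishes as early as 10 and must finish by 11.
So L can slip 11 − 10 = 1 day.

1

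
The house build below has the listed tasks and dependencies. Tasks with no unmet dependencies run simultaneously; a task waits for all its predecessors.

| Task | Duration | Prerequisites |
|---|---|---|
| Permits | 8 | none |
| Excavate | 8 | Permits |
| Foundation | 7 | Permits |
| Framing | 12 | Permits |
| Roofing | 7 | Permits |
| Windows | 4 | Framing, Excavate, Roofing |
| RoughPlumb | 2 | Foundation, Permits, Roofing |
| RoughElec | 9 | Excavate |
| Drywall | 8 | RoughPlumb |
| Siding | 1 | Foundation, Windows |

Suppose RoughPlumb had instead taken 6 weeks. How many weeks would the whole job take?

29

Actual critical path: Permits→Foundation→RoughPlumb→Drywall = 8+7+2+8 = 25 ⇒ 25 weeks.
RoughPlumb lies on that path, so at 6 weeks the path becomes 29 weeks.
No other chain overtakes it, so the finish is 29 weeks.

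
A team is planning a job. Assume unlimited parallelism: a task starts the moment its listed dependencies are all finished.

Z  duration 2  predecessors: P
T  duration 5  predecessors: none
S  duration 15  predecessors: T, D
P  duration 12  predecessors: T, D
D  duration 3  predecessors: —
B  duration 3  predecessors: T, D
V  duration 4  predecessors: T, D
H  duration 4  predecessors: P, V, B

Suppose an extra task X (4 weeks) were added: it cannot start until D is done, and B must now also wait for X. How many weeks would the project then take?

21

Originally the project takes 21 weeks.
With X inserted, B now waits for max(T, D, X).
New critical path: T→P→H = 5+12+4 = 21 ⇒ 21 weeks.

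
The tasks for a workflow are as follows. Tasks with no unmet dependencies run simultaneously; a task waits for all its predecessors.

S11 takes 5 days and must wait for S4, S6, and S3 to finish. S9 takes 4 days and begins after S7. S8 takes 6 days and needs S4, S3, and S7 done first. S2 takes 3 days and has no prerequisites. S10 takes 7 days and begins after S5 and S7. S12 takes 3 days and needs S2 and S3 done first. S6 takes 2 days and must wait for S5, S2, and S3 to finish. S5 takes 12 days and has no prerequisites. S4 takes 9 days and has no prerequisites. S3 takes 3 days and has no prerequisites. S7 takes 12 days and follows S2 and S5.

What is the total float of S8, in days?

1

Critical path: S5→S7→S10 = 12+12+7 = 31, so the finish is 31 days.
The longest chain containing S8 totals 30 days.
So S8 can slip 31 − 30 = 1 day.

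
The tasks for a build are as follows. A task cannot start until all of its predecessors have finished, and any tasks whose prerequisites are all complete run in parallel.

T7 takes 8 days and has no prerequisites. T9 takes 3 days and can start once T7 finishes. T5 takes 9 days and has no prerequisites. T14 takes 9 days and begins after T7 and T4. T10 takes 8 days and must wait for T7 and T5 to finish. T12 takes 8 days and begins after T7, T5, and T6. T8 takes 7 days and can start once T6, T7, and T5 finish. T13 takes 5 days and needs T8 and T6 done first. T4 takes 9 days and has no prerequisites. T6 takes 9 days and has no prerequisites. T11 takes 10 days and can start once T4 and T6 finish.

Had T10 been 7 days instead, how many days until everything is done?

21

Baseline: T5→T8→T13 = 9+7+5 = 21 → 21 days.
T10 has 4 days of float (longest path through it is 17).
That remains the longest chain; total 21 days.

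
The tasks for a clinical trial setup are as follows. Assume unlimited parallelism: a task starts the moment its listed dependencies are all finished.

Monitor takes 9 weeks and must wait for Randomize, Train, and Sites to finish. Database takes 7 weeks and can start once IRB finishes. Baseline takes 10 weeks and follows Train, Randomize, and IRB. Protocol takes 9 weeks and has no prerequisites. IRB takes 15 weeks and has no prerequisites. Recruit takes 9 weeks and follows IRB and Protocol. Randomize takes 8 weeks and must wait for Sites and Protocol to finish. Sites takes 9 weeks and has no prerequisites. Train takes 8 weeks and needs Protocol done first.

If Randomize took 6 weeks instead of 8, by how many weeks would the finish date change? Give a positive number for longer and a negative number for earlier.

Baseline: Sites→Randomize→Baseline = 9+8+10 = 27 → 27 weeks.
Since Randomize is critical, the -2 change carries straight to that chain (now 25 weeks).
The binding chain switches to Protocol→Train→Baseline = 9+8+10 = 27; finish 27 weeks.
Change in finish: 27 − 27 = +0 weeks.

0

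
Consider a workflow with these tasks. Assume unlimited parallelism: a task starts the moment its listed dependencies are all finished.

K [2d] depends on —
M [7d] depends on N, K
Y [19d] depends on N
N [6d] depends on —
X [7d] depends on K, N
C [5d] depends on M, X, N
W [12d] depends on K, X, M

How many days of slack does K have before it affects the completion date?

4

The longest chain is N→Y = 6+19 = 25; overall finish 25 days.
Longest path through K: 21 days (earliest finish 2, latest finish 6).
Float = 25 − 21 = 4.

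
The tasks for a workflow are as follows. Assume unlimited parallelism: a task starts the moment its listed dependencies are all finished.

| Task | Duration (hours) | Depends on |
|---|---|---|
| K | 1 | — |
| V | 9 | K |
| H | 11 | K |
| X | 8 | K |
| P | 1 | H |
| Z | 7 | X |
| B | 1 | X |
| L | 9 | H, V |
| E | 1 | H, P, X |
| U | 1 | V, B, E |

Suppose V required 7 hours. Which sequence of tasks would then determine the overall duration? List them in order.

Critical path before the change: K→H→L = 1+11+9 = 21 giving 21 hours.
V has 2 hours of float (longest path through it is 19).
No other chain overtakes it, so the finish is 21 hours.

K, H, L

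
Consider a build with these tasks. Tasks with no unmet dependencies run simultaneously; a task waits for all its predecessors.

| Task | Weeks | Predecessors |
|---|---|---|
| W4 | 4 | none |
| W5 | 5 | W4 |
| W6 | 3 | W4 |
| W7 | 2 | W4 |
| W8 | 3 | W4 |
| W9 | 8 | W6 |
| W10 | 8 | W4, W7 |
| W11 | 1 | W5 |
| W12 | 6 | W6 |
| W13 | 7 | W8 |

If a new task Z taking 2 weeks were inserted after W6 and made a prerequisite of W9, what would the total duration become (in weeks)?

17

Originally the schedule takes 15 weeks.
With Z inserted, W9 now waits for max(W6, Z).
New critical path: W4→W6→Z→W9 = 4+3+2+8 = 17 ⇒ 17 weeks.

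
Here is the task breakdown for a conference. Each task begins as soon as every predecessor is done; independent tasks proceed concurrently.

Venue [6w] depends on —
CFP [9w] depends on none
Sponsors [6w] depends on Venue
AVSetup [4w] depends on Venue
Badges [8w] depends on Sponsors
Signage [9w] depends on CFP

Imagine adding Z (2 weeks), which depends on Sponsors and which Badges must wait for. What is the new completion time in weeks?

22

Originally the conference takes 20 weeks.
With Z inserted, Badges now waits for max(Sponsors, Z).
New critical path: Venue→Sponsors→Z→Badges = 6+6+2+8 = 22 ⇒ 22 weeks.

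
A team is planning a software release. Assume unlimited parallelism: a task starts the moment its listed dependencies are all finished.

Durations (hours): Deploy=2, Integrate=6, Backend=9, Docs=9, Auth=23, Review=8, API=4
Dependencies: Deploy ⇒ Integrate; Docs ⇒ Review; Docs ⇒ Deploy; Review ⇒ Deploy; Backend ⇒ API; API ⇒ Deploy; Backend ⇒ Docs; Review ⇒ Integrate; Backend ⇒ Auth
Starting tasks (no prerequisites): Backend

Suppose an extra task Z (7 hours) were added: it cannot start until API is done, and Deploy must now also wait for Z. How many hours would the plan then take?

Originally the plan takes 34 hours.
With Z inserted, Deploy now waits for max(API, Review, Docs, Z).
New critical path: Backend→Docs→Review→Deploy→Integrate = 9+9+8+2+6 = 34 ⇒ 34 hours.

34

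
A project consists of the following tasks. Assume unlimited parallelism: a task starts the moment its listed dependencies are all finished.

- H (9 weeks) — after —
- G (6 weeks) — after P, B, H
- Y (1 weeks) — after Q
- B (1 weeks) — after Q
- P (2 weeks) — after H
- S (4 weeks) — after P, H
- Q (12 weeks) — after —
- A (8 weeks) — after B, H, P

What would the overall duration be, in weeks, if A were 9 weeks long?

22

As given, the longest chain is Q→B→A = 12+1+8 = 21, so the finish is 21 weeks.
A lies on that path, so at 9 weeks the path becomes 22 weeks.
No other chain overtakes it, so the finish is 22 weeks.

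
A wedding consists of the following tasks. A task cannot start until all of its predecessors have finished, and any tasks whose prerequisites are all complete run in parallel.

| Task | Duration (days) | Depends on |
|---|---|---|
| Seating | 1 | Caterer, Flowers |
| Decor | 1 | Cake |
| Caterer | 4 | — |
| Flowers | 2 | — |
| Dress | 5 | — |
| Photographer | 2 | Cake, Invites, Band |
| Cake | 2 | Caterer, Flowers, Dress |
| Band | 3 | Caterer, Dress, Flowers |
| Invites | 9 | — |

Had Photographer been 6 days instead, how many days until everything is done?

Baseline: Invites→Photographer = 9+2 = 11 → 11 days.
Since Photographer is critical, the +4 change carries straight to that chain (now 15 days).
The critical path is still Invites→Photographer; finish is now 15 days.

15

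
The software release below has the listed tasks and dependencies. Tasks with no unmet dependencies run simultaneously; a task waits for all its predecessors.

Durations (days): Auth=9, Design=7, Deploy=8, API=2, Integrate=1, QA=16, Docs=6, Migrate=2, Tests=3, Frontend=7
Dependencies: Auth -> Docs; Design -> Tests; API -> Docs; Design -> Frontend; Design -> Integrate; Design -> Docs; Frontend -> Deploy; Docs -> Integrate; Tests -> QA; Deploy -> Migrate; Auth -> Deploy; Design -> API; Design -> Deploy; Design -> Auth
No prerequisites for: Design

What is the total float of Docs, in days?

Critical path: Design→Auth→Deploy→Migrate = 7+9+8+2 = 26, so the finish is 26 days.
The longest chain containing Docs totals 23 days.
So Docs can slip 25 − 22 = 3 days.

3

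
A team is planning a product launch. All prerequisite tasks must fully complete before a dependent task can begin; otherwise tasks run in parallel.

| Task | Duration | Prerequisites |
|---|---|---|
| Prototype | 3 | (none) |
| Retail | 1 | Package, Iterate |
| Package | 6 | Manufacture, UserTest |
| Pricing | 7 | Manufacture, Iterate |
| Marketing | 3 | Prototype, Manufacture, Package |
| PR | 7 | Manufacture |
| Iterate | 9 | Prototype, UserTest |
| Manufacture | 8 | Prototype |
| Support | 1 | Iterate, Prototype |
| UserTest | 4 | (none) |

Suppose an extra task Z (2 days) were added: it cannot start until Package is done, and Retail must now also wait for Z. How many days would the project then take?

20

Originally the project takes 20 days.
With Z inserted, Retail now waits for max(Package, Iterate, Z).
New critical path: Prototype→Manufacture→Package→Z→Retail = 3+8+6+2+1 = 20 ⇒ 20 days.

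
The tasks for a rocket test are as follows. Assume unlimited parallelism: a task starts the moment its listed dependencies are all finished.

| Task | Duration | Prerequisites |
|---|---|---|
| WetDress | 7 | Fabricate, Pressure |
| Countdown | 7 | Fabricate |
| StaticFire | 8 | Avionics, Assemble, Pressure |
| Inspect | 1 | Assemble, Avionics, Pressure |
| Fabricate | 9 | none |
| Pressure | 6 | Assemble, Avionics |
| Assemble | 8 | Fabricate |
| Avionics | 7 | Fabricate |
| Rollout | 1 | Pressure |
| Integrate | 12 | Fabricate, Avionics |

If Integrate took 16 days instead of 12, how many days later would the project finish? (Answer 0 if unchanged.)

The binding path is Fabricate→Assemble→Pressure→StaticFire = 9+8+6+8 = 31; finish at 31 days.
The longest path through Integrate is only 28 days, so Integrate has float 3.
The binding chain switches to Fabricate→Avionics→Integrate = 9+7+16 = 32; finish 32 days.
Change in finish: 32 − 31 = +1 days.

1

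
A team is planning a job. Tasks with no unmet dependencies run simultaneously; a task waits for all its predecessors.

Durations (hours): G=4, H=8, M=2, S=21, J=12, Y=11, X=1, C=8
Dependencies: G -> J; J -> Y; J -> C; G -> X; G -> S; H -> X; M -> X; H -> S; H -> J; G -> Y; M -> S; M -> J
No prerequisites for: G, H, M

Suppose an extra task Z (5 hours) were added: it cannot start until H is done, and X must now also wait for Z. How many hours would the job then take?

Originally the job takes 31 hours.
With Z inserted, X now waits for max(M, H, G, Z).
New critical path: H→J→Y = 8+12+11 = 31 ⇒ 31 hours.

31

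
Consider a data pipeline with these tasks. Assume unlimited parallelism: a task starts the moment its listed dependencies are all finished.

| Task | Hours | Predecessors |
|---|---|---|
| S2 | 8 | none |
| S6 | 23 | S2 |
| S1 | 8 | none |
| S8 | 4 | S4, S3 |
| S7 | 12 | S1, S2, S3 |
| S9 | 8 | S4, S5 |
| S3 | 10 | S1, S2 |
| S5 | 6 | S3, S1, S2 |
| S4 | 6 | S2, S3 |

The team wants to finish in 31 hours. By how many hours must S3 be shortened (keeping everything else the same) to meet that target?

1

Current finish: 32 hours; target: 31.
S3 is on every critical path, so each hour cut from S3 cuts the finish by one (this holds down to a finish of 31).
Need 32 − 31 = 1 hour off S3 → S3 becomes 9 hours, finish becomes 31.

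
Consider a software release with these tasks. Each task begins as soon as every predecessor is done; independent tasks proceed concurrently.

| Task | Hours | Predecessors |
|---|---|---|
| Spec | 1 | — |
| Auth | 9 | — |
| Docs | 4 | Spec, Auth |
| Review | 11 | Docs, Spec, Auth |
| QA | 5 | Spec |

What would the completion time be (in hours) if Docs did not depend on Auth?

20

Original critical path: Auth→Docs→Review = 9+4+11 = 24 ⇒ 24 hours.
Without Auth→Docs, Docs's earliest start moves from 9 to 1.
The longest chain is now Auth→Review = 9+11 = 20, so the project takes 20 hours.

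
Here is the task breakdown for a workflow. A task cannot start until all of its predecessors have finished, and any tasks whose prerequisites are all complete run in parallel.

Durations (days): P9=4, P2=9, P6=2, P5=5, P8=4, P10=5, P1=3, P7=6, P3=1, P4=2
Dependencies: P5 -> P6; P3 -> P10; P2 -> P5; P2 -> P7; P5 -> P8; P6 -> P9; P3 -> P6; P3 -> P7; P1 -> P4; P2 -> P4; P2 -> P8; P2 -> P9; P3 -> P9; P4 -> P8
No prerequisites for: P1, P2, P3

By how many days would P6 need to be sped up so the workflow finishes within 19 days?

Current finish: 20 days; target: 19.
P6 is on every critical path, so each day cut from P6 cuts the finish by one (this holds down to a finish of 19).
Need 20 − 19 = 1 day off P6 → P6 becomes 1 day, finish becomes 19.

1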